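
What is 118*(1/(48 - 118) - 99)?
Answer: -408929/35 ≈ -11684.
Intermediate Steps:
118*(1/(48 - 118) - 99) = 118*(1/(-70) - 99) = 118*(-1/70 - 99) = 118*(-6931/70) = -408929/35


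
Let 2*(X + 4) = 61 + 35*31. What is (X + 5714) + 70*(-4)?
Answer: 6003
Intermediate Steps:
X = 569 (X = -4 + (61 + 35*31)/2 = -4 + (61 + 1085)/2 = -4 + (½)*1146 = -4 + 573 = 569)
(X + 5714) + 70*(-4) = (569 + 5714) + 70*(-4) = 6283 - 280 = 6003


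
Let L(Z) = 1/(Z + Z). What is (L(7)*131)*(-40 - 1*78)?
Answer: -7729/7 ≈ -1104.1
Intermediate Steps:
L(Z) = 1/(2*Z)
(L(7)*131)*(-40 - 1*78) = (((½)/7)*131)*(-40 - 1*78) = (((½)*(⅐))*131)*(-40 - 78) = ((1/14)*131)*(-118) = (131/14)*(-118) = -7729/7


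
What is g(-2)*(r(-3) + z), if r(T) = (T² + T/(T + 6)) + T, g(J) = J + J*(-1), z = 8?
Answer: 0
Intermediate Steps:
g(J) = 0 (g(J) = J - J = 0)
r(T) = T + T² + T/(6 + T) (r(T) = (T² + T/(6 + T)) + T = T + T² + T/(6 + T))
g(-2)*(r(-3) + z) = 0*(-3*(7 + (-3)² + 7*(-3))/(6 - 3) + 8) = 0*(-3*(7 + 9 - 21)/3 + 8) = 0*(-3*⅓*(-5) + 8) = 0*(5 + 8) = 0*13 = 0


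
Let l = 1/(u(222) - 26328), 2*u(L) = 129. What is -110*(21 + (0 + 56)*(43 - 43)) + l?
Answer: -121337372/52527 ≈ -2310.0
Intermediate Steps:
u(L) = 129/2 (u(L) = (½)*129 = 129/2)
l = -2/52527 (l = 1/(129/2 - 26328) = 1/(-52527/2) = -2/52527 ≈ -3.8076e-5)
-110*(21 + (0 + 56)*(43 - 43)) + l = -110*(21 + (0 + 56)*(43 - 43)) - 2/52527 = -110*(21 + 56*0) - 2/52527 = -110*(21 + 0) - 2/52527 = -110*21 - 2/52527 = -2310 - 2/52527 = -121337372/52527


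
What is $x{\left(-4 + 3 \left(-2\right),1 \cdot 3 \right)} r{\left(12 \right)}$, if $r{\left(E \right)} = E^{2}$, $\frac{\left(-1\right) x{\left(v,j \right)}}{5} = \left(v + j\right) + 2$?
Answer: $3600$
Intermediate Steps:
$x{\left(v,j \right)} = -10 - 5 j - 5 v$ ($x{\left(v,j \right)} = - 5 \left(\left(v + j\right) + 2\right) = - 5 \left(\left(j + v\right) + 2\right) = - 5 \left(2 + j + v\right) = -10 - 5 j - 5 v$)
$x{\left(-4 + 3 \left(-2\right),1 \cdot 3 \right)} r{\left(12 \right)} = \left(-10 - 5 \cdot 1 \cdot 3 - 5 \left(-4 + 3 \left(-2\right)\right)\right) 12^{2} = \left(-10 - 15 - 5 \left(-4 - 6\right)\right) 144 = \left(-10 - 15 - -50\right) 144 = \left(-10 - 15 + 50\right) 144 = 25 \cdot 144 = 3600$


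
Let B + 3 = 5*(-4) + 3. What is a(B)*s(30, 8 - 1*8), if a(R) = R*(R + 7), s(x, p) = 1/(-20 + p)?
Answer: -13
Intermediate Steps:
B = -20 (B = -3 + (5*(-4) + 3) = -3 + (-20 + 3) = -3 - 17 = -20)
a(R) = R*(7 + R)
a(B)*s(30, 8 - 1*8) = (-20*(7 - 20))/(-20 + (8 - 1*8)) = (-20*(-13))/(-20 + (8 - 8)) = 260/(-20 + 0) = 260/(-20) = 260*(-1/20) = -13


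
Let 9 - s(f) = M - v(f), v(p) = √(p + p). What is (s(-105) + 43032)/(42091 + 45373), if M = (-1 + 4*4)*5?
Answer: 21483/43732 + I*√210/87464 ≈ 0.49124 + 0.00016568*I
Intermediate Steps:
M = 75 (M = (-1 + 16)*5 = 15*5 = 75)
v(p) = √2*√p (v(p) = √(2*p) = √2*√p)
s(f) = -66 + √2*√f (s(f) = 9 - (75 - √2*√f) = 9 + (-75 + √2*√f) = -66 + √2*√f)
(s(-105) + 43032)/(42091 + 45373) = ((-66 + √2*√(-105)) + 43032)/(42091 + 45373) = ((-66 + √2*(I*√105)) + 43032)/87464 = ((-66 + I*√210) + 43032)*(1/87464) = (42966 + I*√210)*(1/87464) = 21483/43732 + I*√210/87464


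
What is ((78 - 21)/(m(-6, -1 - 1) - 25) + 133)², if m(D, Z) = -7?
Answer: 17631601/1024 ≈ 17218.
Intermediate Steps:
((78 - 21)/(m(-6, -1 - 1) - 25) + 133)² = ((78 - 21)/(-7 - 25) + 133)² = (57/(-32) + 133)² = (57*(-1/32) + 133)² = (-57/32 + 133)² = (4199/32)² = 17631601/1024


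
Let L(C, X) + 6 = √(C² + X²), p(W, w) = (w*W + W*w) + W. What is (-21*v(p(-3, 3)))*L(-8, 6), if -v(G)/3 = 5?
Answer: 1260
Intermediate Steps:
p(W, w) = W + 2*W*w (p(W, w) = (W*w + W*w) + W = 2*W*w + W = W + 2*W*w)
v(G) = -15 (v(G) = -3*5 = -15)
L(C, X) = -6 + √(C² + X²)
(-21*v(p(-3, 3)))*L(-8, 6) = (-21*(-15))*(-6 + √((-8)² + 6²)) = 315*(-6 + √(64 + 36)) = 315*(-6 + √100) = 315*(-6 + 10) = 315*4 = 1260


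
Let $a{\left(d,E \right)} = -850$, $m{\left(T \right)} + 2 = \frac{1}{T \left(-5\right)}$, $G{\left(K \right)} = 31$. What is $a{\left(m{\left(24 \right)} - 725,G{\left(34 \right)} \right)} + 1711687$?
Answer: $1710837$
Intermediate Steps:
$m{\left(T \right)} = -2 - \frac{1}{5 T}$ ($m{\left(T \right)} = -2 + \frac{1}{T \left(-5\right)} = -2 + \frac{1}{\left(-5\right) T} = -2 - \frac{1}{5 T}$)
$a{\left(m{\left(24 \right)} - 725,G{\left(34 \right)} \right)} + 1711687 = -850 + 1711687 = 1710837$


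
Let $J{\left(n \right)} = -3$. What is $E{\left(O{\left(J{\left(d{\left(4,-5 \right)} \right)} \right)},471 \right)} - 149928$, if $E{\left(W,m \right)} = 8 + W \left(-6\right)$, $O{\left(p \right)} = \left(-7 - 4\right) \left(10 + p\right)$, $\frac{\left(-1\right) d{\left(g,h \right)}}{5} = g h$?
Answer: $-149458$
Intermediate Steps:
$d{\left(g,h \right)} = - 5 g h$
$O{\left(p \right)} = -110 - 11 p$ ($O{\left(p \right)} = - 11 \left(10 + p\right) = -110 - 11 p$)
$E{\left(W,m \right)} = 8 - 6 W$
$E{\left(O{\left(J{\left(d{\left(4,-5 \right)} \right)} \right)},471 \right)} - 149928 = \left(8 - 6 \left(-110 - -33\right)\right) - 149928 = \left(8 - 6 \left(-110 + 33\right)\right) - 149928 = \left(8 - -462\right) - 149928 = \left(8 + 462\right) - 149928 = 470 - 149928 = -149458$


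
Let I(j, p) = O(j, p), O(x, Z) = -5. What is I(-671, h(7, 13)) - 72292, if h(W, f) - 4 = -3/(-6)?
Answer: -72297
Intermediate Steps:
h(W, f) = 9/2 (h(W, f) = 4 - 3/(-6) = 4 - 3*(-⅙) = 4 + ½ = 9/2)
I(j, p) = -5
I(-671, h(7, 13)) - 72292 = -5 - 72292 = -72297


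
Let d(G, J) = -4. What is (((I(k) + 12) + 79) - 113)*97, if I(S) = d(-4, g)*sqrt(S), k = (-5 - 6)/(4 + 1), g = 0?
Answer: -2134 - 388*I*sqrt(55)/5 ≈ -2134.0 - 575.5*I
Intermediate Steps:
k = -11/5 ≈ -2.2000
I(S) = -4*sqrt(S)
(((I(k) + 12) + 79) - 113)*97 = (((-4*I*sqrt(55)/5 + 12) + 79) - 113)*97 = (((12 - 4*I*sqrt(55)/5) + 79) - 113)*97 = ((91 - 4*I*sqrt(55)/5) - 113)*97 = (-22 - 4*I*sqrt(55)/5)*97 = -2134 - 388*I*sqrt(55)/5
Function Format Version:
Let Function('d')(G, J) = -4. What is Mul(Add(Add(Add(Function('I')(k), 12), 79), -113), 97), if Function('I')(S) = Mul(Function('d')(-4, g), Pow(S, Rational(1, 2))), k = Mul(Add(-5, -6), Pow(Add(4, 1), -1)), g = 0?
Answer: Add(-2134, Mul(Rational(-388, 5), I, Pow(55, Rational(1, 2)))) ≈ Add(-2134.0, Mul(-575.50, I))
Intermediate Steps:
k = Rational(-11, 5) (k = Mul(-11, Pow(5, -1)) = Mul(-11, Rational(1, 5)) = Rational(-11, 5) ≈ -2.2000)
Function('I')(S) = Mul(-4, Pow(S, Rational(1, 2)))
Mul(Add(Add(Add(Function('I')(k), 12), 79), -113), 97) = Mul(Add(Add(Add(Mul(-4, Pow(Rational(-11, 5), Rational(1, 2))), 12), 79), -113), 97) = Mul(Add(Add(Add(Mul(-4, Mul(Rational(1, 5), I, Pow(55, Rational(1, 2)))), 12), 79), -113), 97) = Mul(Add(Add(Add(Mul(Rational(-4, 5), I, Pow(55, Rational(1, 2))), 12), 79), -113), 97) = Mul(Add(Add(Add(12, Mul(Rational(-4, 5), I, Pow(55, Rational(1, 2)))), 79), -113), 97) = Mul(Add(Add(91, Mul(Rational(-4, 5), I, Pow(55, Rational(1, 2)))), -113), 97) = Mul(Add(-22, Mul(Rational(-4, 5), I, Pow(55, Rational(1, 2)))), 97) = Add(-2134, Mul(Rational(-388, 5), I, Pow(55, Rational(1, 2))))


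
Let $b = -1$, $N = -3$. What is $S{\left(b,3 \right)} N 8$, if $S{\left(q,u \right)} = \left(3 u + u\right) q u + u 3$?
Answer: $648$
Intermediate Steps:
$S{\left(q,u \right)} = 3 u + 4 q u^{2}$ ($S{\left(q,u \right)} = 4 u q u + 3 u = 4 q u u + 3 u = 4 q u^{2} + 3 u = 3 u + 4 q u^{2}$)
$S{\left(b,3 \right)} N 8 = 3 \left(3 + 4 \left(-1\right) 3\right) \left(-3\right) 8 = 3 \left(3 - 12\right) \left(-3\right) 8 = 3 \left(-9\right) \left(-3\right) 8 = \left(-27\right) \left(-3\right) 8 = 81 \cdot 8 = 648$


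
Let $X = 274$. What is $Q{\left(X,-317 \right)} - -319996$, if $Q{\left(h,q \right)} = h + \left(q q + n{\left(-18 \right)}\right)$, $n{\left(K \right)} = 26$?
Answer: $420785$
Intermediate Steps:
$Q{\left(h,q \right)} = 26 + h + q^{2}$ ($Q{\left(h,q \right)} = h + \left(q q + 26\right) = h + \left(q^{2} + 26\right) = h + \left(26 + q^{2}\right) = 26 + h + q^{2}$)
$Q{\left(X,-317 \right)} - -319996 = \left(26 + 274 + \left(-317\right)^{2}\right) - -319996 = \left(26 + 274 + 100489\right) + 319996 = 100789 + 319996 = 420785$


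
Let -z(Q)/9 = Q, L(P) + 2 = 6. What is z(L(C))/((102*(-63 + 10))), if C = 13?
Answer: 6/901 ≈ 0.0066593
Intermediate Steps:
L(P) = 4 (L(P) = -2 + 6 = 4)
z(Q) = -9*Q
z(L(C))/((102*(-63 + 10))) = (-9*4)/((102*(-63 + 10))) = -36/(102*(-53)) = -36/(-5406) = -36*(-1/5406) = 6/901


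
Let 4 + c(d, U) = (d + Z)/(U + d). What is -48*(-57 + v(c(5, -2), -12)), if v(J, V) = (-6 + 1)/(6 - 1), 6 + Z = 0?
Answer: 2784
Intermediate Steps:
Z = -6 (Z = -6 + 0 = -6)
c(d, U) = -4 + (-6 + d)/(U + d) (c(d, U) = -4 + (d - 6)/(U + d) = -4 + (-6 + d)/(U + d))
v(J, V) = -1 (v(J, V) = -5/5 = -5*⅕ = -1)
-48*(-57 + v(c(5, -2), -12)) = -48*(-57 - 1) = -48*(-58) = 2784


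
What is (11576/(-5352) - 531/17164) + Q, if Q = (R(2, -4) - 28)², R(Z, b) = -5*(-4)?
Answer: 709702277/11482716 ≈ 61.806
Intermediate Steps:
R(Z, b) = 20
Q = 64 (Q = (20 - 28)² = (-8)² = 64)
(11576/(-5352) - 531/17164) + Q = (11576/(-5352) - 531/17164) + 64 = (11576*(-1/5352) - 531*1/17164) + 64 = (-1447/669 - 531/17164) + 64 = -25191547/11482716 + 64 = 709702277/11482716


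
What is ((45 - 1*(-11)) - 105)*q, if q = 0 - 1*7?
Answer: 343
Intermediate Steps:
q = -7 (q = 0 - 7 = -7)
((45 - 1*(-11)) - 105)*q = ((45 - 1*(-11)) - 105)*(-7) = ((45 + 11) - 105)*(-7) = (56 - 105)*(-7) = -49*(-7) = 343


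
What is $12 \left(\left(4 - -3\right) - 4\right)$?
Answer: $36$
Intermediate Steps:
$12 \left(\left(4 - -3\right) - 4\right) = 12 \left(\left(4 + 3\right) - 4\right) = 12 \left(7 - 4\right) = 12 \cdot 3 = 36$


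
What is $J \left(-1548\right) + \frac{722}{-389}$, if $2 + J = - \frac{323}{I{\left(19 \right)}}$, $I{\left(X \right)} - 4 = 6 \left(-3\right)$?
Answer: $- \frac{88825424}{2723} \approx -32620.0$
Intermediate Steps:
$I{\left(X \right)} = -14$ ($I{\left(X \right)} = 4 + 6 \left(-3\right) = 4 - 18 = -14$)
$J = \frac{295}{14}$ ($J = -2 - \frac{323}{-14} = -2 - - \frac{323}{14} = -2 + \frac{323}{14} = \frac{295}{14} \approx 21.071$)
$J \left(-1548\right) + \frac{722}{-389} = \frac{295}{14} \left(-1548\right) + \frac{722}{-389} = - \frac{228330}{7} + 722 \left(- \frac{1}{389}\right) = - \frac{228330}{7} - \frac{722}{389} = - \frac{88825424}{2723}$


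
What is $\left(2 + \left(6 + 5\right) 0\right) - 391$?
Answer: $-389$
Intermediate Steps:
$\left(2 + \left(6 + 5\right) 0\right) - 391 = \left(2 + 11 \cdot 0\right) - 391 = \left(2 + 0\right) - 391 = 2 - 391 = -389$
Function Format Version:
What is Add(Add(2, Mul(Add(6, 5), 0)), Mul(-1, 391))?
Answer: -389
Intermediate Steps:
Add(Add(2, Mul(Add(6, 5), 0)), Mul(-1, 391)) = Add(Add(2, Mul(11, 0)), -391) = Add(Add(2, 0), -391) = Add(2, -391) = -389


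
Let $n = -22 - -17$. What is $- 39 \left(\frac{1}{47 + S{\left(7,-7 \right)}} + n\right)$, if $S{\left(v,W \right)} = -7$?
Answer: $\frac{7761}{40} \approx 194.02$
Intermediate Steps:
$n = -5$ ($n = -22 + 17 = -5$)
$- 39 \left(\frac{1}{47 + S{\left(7,-7 \right)}} + n\right) = - 39 \left(\frac{1}{47 - 7} - 5\right) = - 39 \left(\frac{1}{40} - 5\right) = \left(-39\right) \left(- \frac{199}{40}\right) = \frac{7761}{40}$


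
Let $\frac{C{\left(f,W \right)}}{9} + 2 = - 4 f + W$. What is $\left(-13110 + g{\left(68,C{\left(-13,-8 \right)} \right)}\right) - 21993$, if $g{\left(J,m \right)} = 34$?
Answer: $-35069$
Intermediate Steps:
$C{\left(f,W \right)} = -18 - 36 f + 9 W$ ($C{\left(f,W \right)} = -18 + 9 \left(- 4 f + W\right) = -18 + 9 \left(W - 4 f\right) = -18 + \left(- 36 f + 9 W\right) = -18 - 36 f + 9 W$)
$\left(-13110 + g{\left(68,C{\left(-13,-8 \right)} \right)}\right) - 21993 = \left(-13110 + 34\right) - 21993 = -13076 - 21993 = -35069$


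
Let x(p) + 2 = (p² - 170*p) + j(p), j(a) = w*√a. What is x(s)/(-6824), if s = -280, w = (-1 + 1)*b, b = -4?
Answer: -62999/3412 ≈ -18.464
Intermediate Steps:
w = 0 (w = (-1 + 1)*(-4) = 0*(-4) = 0)
j(a) = 0 (j(a) = 0*√a = 0)
x(p) = -2 + p² - 170*p (x(p) = -2 + ((p² - 170*p) + 0) = -2 + (p² - 170*p) = -2 + p² - 170*p)
x(s)/(-6824) = (-2 + (-280)² - 170*(-280))/(-6824) = (-2 + 78400 + 47600)*(-1/6824) = 125998*(-1/6824) = -62999/3412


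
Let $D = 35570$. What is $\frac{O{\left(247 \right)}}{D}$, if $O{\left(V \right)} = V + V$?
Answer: $\frac{247}{17785} \approx 0.013888$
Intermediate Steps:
$O{\left(V \right)} = 2 V$
$\frac{O{\left(247 \right)}}{D} = \frac{2 \cdot 247}{35570} = 494 \cdot \frac{1}{35570} = \frac{247}{17785}$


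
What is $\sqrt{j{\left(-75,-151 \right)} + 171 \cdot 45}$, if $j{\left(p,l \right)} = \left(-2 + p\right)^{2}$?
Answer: $2 \sqrt{3406} \approx 116.72$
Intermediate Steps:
$\sqrt{j{\left(-75,-151 \right)} + 171 \cdot 45} = \sqrt{\left(-2 - 75\right)^{2} + 171 \cdot 45} = \sqrt{\left(-77\right)^{2} + 7695} = \sqrt{5929 + 7695} = \sqrt{13624} = 2 \sqrt{3406}$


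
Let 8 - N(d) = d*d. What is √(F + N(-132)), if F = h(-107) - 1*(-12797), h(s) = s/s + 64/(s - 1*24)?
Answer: I*√79257882/131 ≈ 67.959*I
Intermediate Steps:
N(d) = 8 - d² (N(d) = 8 - d*d = 8 - d²)
h(s) = 1 + 64/(-24 + s) (h(s) = 1 + 64/(s - 24) = 1 + 64/(-24 + s))
F = 1676474/131 (F = (40 - 107)/(-24 - 107) - 1*(-12797) = -67/(-131) + 12797 = -1/131*(-67) + 12797 = 67/131 + 12797 = 1676474/131 ≈ 12798.)
√(F + N(-132)) = √(1676474/131 + (8 - 1*(-132)²)) = √(1676474/131 + (8 - 1*17424)) = √(1676474/131 + (8 - 17424)) = √(1676474/131 - 17416) = √(-605022/131) = I*√79257882/131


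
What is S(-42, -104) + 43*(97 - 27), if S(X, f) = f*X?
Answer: 7378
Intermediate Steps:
S(X, f) = X*f
S(-42, -104) + 43*(97 - 27) = -42*(-104) + 43*(97 - 27) = 4368 + 43*70 = 4368 + 3010 = 7378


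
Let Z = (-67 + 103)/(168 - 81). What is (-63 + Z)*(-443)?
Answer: 804045/29 ≈ 27726.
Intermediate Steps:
Z = 12/29 (Z = 36/87 = 36*(1/87) = 12/29 ≈ 0.41379)
(-63 + Z)*(-443) = (-63 + 12/29)*(-443) = -1815/29*(-443) = 804045/29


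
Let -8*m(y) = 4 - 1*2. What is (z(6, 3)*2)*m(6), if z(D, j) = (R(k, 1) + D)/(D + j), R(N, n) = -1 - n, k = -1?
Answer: -2/9 ≈ -0.22222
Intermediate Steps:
m(y) = -¼ (m(y) = -(4 - 1*2)/8 = -(4 - 2)/8 = -⅛*2 = -¼)
z(D, j) = (-2 + D)/(D + j) (z(D, j) = ((-1 - 1*1) + D)/(D + j) = ((-1 - 1) + D)/(D + j) = (-2 + D)/(D + j))
(z(6, 3)*2)*m(6) = (((-2 + 6)/(6 + 3))*2)*(-¼) = ((4/9)*2)*(-¼) = (8/9)*(-¼) = -2/9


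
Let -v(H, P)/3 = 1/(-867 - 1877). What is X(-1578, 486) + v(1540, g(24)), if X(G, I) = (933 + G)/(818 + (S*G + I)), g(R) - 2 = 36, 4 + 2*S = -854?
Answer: 132459/930580952 ≈ 0.00014234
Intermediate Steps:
S = -429 (S = -2 + (1/2)*(-854) = -2 - 427 = -429)
g(R) = 38 (g(R) = 2 + 36 = 38)
X(G, I) = (933 + G)/(818 + I - 429*G) (X(G, I) = (933 + G)/(818 + (-429*G + I)) = (933 + G)/(818 + (I - 429*G)) = (933 + G)/(818 + I - 429*G))
v(H, P) = 3/2744 (v(H, P) = -3/(-867 - 1877) = -3/(-2744) = -3*(-1/2744) = 3/2744)
X(-1578, 486) + v(1540, g(24)) = (933 - 1578)/(818 + 486 - 429*(-1578)) + 3/2744 = -645/(818 + 486 + 676962) + 3/2744 = -645/678266 + 3/2744 = 132459/930580952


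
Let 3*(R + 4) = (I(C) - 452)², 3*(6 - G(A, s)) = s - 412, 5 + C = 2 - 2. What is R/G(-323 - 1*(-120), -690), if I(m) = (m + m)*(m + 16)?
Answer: 39479/140 ≈ 281.99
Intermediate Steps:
C = -5 (C = -5 + (2 - 2) = -5 + 0 = -5)
G(A, s) = 430/3 - s/3 (G(A, s) = 6 - (s - 412)/3 = 6 - (-412 + s)/3 = 6 + (412/3 - s/3) = 430/3 - s/3)
I(m) = 2*m*(16 + m) (I(m) = (2*m)*(16 + m) = 2*m*(16 + m))
R = 315832/3 (R = -4 + (2*(-5)*(16 - 5) - 452)²/3 = -4 + (2*(-5)*11 - 452)²/3 = -4 + (-110 - 452)²/3 = -4 + (⅓)*(-562)² = -4 + (⅓)*315844 = -4 + 315844/3 = 315832/3 ≈ 1.0528e+5)
R/G(-323 - 1*(-120), -690) = 315832/(3*(430/3 - ⅓*(-690))) = 315832/(3*(430/3 + 230)) = 315832/(3*(1120/3)) = (315832/3)*(3/1120) = 39479/140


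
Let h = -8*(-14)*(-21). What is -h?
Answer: 2352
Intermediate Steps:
h = -2352 (h = 112*(-21) = -2352)
-h = -1*(-2352) = 2352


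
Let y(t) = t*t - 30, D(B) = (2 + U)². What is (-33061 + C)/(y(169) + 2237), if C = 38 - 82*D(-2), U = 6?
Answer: -12757/10256 ≈ -1.2439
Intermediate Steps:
D(B) = 64 (D(B) = (2 + 6)² = 8² = 64)
y(t) = -30 + t² (y(t) = t² - 30 = -30 + t²)
C = -5210 (C = 38 - 82*64 = 38 - 5248 = -5210)
(-33061 + C)/(y(169) + 2237) = (-33061 - 5210)/((-30 + 169²) + 2237) = -38271/((-30 + 28561) + 2237) = -38271/(28531 + 2237) = -38271/30768 = -38271*1/30768 = -12757/10256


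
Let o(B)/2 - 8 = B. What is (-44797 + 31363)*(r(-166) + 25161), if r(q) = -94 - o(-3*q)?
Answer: -323154870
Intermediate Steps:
o(B) = 16 + 2*B
r(q) = -110 + 6*q (r(q) = -94 - (16 + 2*(-3*q)) = -94 - (16 - 6*q) = -94 + (-16 + 6*q) = -110 + 6*q)
(-44797 + 31363)*(r(-166) + 25161) = (-44797 + 31363)*((-110 + 6*(-166)) + 25161) = -13434*((-110 - 996) + 25161) = -13434*(-1106 + 25161) = -13434*24055 = -323154870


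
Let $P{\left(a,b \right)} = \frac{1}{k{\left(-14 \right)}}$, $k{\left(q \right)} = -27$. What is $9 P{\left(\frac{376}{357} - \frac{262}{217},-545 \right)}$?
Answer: $- \frac{1}{3} \approx -0.33333$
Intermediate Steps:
$P{\left(a,b \right)} = - \frac{1}{27}$ ($P{\left(a,b \right)} = \frac{1}{-27} = - \frac{1}{27}$)
$9 P{\left(\frac{376}{357} - \frac{262}{217},-545 \right)} = 9 \left(- \frac{1}{27}\right) = - \frac{1}{3}$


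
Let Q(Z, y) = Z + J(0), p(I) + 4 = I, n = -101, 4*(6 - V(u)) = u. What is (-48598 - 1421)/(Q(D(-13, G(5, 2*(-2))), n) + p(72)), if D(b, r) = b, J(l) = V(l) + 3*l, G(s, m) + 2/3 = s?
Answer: -50019/61 ≈ -819.98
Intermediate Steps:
G(s, m) = -⅔ + s
V(u) = 6 - u/4
J(l) = 6 + 11*l/4 (J(l) = (6 - l/4) + 3*l = 6 + 11*l/4)
p(I) = -4 + I
Q(Z, y) = 6 + Z (Q(Z, y) = Z + (6 + (11/4)*0) = Z + (6 + 0) = Z + 6 = 6 + Z)
(-48598 - 1421)/(Q(D(-13, G(5, 2*(-2))), n) + p(72)) = (-48598 - 1421)/((6 - 13) + (-4 + 72)) = -50019/(-7 + 68) = -50019/61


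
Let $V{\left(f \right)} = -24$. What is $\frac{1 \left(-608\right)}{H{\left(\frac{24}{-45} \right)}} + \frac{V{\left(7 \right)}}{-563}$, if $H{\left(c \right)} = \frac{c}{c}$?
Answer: $- \frac{342280}{563} \approx -607.96$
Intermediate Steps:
$H{\left(c \right)} = 1$
$\frac{1 \left(-608\right)}{H{\left(\frac{24}{-45} \right)}} + \frac{V{\left(7 \right)}}{-563} = \frac{1 \left(-608\right)}{1} - \frac{24}{-563} = \left(-608\right) 1 - - \frac{24}{563} = -608 + \frac{24}{563} = - \frac{342280}{563}$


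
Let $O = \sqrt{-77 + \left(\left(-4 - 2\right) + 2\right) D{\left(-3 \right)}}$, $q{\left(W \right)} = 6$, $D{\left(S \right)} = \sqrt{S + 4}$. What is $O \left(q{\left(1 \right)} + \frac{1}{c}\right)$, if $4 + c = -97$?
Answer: $\frac{5445 i}{101} \approx 53.911 i$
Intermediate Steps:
$D{\left(S \right)} = \sqrt{4 + S}$
$c = -101$ ($c = -4 - 97 = -101$)
$O = 9 i$ ($O = \sqrt{-77 + \left(\left(-4 - 2\right) + 2\right) \sqrt{4 - 3}} = \sqrt{-77 + \left(\left(-4 - 2\right) + 2\right) \sqrt{1}} = \sqrt{-77 + \left(-6 + 2\right) 1} = \sqrt{-77 - 4} = \sqrt{-81} = 9 i \approx 9.0 i$)
$O \left(q{\left(1 \right)} + \frac{1}{c}\right) = 9 i \left(6 + \frac{1}{-101}\right) = 9 i \left(6 - \frac{1}{101}\right) = 9 i \frac{605}{101} = \frac{5445 i}{101}$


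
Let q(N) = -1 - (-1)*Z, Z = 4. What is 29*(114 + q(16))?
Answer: 3393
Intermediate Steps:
q(N) = 3 (q(N) = -1 - (-1)*4 = -1 - 1*(-4) = -1 + 4 = 3)
29*(114 + q(16)) = 29*(114 + 3) = 29*117 = 3393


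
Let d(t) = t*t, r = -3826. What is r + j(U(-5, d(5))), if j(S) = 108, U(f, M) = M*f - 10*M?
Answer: -3718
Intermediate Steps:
d(t) = t²
U(f, M) = -10*M + M*f
r + j(U(-5, d(5))) = -3826 + 108 = -3718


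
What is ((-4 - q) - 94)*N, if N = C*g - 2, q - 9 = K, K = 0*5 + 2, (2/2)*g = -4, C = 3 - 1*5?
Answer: -654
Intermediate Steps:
C = -2 (C = 3 - 5 = -2)
g = -4
K = 2 (K = 0 + 2 = 2)
q = 11 (q = 9 + 2 = 11)
N = 6 (N = -2*(-4) - 2 = 8 - 2 = 6)
((-4 - q) - 94)*N = ((-4 - 1*11) - 94)*6 = ((-4 - 11) - 94)*6 = (-15 - 94)*6 = -109*6 = -654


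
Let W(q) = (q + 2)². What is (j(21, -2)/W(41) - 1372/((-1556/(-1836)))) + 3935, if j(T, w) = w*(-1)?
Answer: 1665888761/719261 ≈ 2316.1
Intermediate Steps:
W(q) = (2 + q)²
j(T, w) = -w
(j(21, -2)/W(41) - 1372/((-1556/(-1836)))) + 3935 = ((-1*(-2))/((2 + 41)²) - 1372/((-1556/(-1836)))) + 3935 = (2/(43²) - 1372/((-1556*(-1/1836)))) + 3935 = (2/1849 - 1372/389/459) + 3935 = (2*(1/1849) - 1372*459/389) + 3935 = (2/1849 - 629748/389) + 3935 = -1164403274/719261 + 3935 = 1665888761/719261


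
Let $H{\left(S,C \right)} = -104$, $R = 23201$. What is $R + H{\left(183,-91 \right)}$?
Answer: $23097$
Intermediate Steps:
$R + H{\left(183,-91 \right)} = 23201 - 104 = 23097$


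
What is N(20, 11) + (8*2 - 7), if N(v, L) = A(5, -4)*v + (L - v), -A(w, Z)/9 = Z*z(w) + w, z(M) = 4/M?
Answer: -324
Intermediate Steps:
A(w, Z) = -9*w - 36*Z/w (A(w, Z) = -9*(Z*(4/w) + w) = -9*(4*Z/w + w) = -9*(w + 4*Z/w) = -9*w - 36*Z/w)
N(v, L) = L - 86*v/5 (N(v, L) = (-9*5 - 36*(-4)/5)*v + (L - v) = (-45 - 36*(-4)*⅕)*v + (L - v) = (-45 + 144/5)*v + (L - v) = -81*v/5 + (L - v) = L - 86*v/5)
N(20, 11) + (8*2 - 7) = (11 - 86/5*20) + (8*2 - 7) = (11 - 344) + (16 - 7) = -333 + 9 = -324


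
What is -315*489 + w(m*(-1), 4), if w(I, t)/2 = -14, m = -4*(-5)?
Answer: -154063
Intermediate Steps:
m = 20
w(I, t) = -28 (w(I, t) = 2*(-14) = -28)
-315*489 + w(m*(-1), 4) = -315*489 - 28 = -154035 - 28 = -154063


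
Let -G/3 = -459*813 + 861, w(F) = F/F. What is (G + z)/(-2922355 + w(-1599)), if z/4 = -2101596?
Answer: 1214911/487059 ≈ 2.4944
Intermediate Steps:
z = -8406384 (z = 4*(-2101596) = -8406384)
w(F) = 1
G = 1116918 (G = -3*(-459*813 + 861) = -3*(-373167 + 861) = -3*(-372306) = 1116918)
(G + z)/(-2922355 + w(-1599)) = (1116918 - 8406384)/(-2922355 + 1) = -7289466/(-2922354) = -7289466*(-1/2922354) = 1214911/487059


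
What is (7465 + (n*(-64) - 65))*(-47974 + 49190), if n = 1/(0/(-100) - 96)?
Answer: 26997632/3 ≈ 8.9992e+6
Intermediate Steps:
n = -1/96 (n = 1/(0*(-1/100) - 96) = 1/(0 - 96) = 1/(-96) = -1/96 ≈ -0.010417)
(7465 + (n*(-64) - 65))*(-47974 + 49190) = (7465 + (-1/96*(-64) - 65))*(-47974 + 49190) = (7465 + (2/3 - 65))*1216 = (7465 - 193/3)*1216 = (22202/3)*1216 = 26997632/3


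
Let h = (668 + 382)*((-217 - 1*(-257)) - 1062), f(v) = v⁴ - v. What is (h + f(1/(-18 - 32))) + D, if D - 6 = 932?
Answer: -6701012374999/6250000 ≈ -1.0722e+6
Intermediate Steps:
D = 938 (D = 6 + 932 = 938)
h = -1073100 (h = 1050*((-217 + 257) - 1062) = 1050*(40 - 1062) = 1050*(-1022) = -1073100)
(h + f(1/(-18 - 32))) + D = (-1073100 + ((1/(-18 - 32))⁴ - 1/(-18 - 32))) + 938 = (-1073100 + ((1/(-50))⁴ - 1/(-50))) + 938 = (-1073100 + ((-1/50)⁴ - 1*(-1/50))) + 938 = (-1073100 + (1/6250000 + 1/50)) + 938 = (-1073100 + 125001/6250000) + 938 = -6706874874999/6250000 + 938 = -6701012374999/6250000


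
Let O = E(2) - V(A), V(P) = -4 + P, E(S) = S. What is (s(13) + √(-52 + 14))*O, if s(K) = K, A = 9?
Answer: -39 - 3*I*√38 ≈ -39.0 - 18.493*I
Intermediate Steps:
O = -3 (O = 2 - (-4 + 9) = 2 - 1*5 = 2 - 5 = -3)
(s(13) + √(-52 + 14))*O = (13 + √(-52 + 14))*(-3) = (13 + √(-38))*(-3) = (13 + I*√38)*(-3) = -39 - 3*I*√38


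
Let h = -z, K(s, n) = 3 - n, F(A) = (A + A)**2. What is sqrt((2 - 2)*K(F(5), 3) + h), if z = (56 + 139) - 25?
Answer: I*sqrt(170) ≈ 13.038*I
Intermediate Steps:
z = 170 (z = 195 - 25 = 170)
F(A) = 4*A**2 (F(A) = (2*A)**2 = 4*A**2)
h = -170 (h = -1*170 = -170)
sqrt((2 - 2)*K(F(5), 3) + h) = sqrt((2 - 2)*(3 - 1*3) - 170) = sqrt(0*(3 - 3) - 170) = sqrt(0*0 - 170) = sqrt(0 - 170) = sqrt(-170) = I*sqrt(170)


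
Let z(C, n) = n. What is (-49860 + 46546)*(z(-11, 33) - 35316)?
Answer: 116927862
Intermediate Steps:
(-49860 + 46546)*(z(-11, 33) - 35316) = (-49860 + 46546)*(33 - 35316) = -3314*(-35283) = 116927862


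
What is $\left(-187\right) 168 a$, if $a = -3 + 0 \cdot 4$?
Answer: $94248$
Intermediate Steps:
$a = -3$ ($a = -3 + 0 = -3$)
$\left(-187\right) 168 a = \left(-187\right) 168 \left(-3\right) = \left(-31416\right) \left(-3\right) = 94248$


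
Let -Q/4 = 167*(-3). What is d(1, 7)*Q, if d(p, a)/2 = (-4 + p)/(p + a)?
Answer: -1503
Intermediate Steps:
d(p, a) = 2*(-4 + p)/(a + p) (d(p, a) = 2*((-4 + p)/(p + a)) = 2*((-4 + p)/(a + p)) = 2*(-4 + p)/(a + p))
Q = 2004 (Q = -668*(-3) = -4*(-501) = 2004)
d(1, 7)*Q = (2*(-4 + 1)/(7 + 1))*2004 = (2*(-3)/8)*2004 = (2*(⅛)*(-3))*2004 = -¾*2004 = -1503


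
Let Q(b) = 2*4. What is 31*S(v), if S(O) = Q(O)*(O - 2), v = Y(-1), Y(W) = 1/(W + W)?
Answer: -620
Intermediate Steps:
Q(b) = 8
Y(W) = 1/(2*W)
v = -1/2 (v = (1/2)/(-1) = (1/2)*(-1) = -1/2 ≈ -0.50000)
S(O) = -16 + 8*O (S(O) = 8*(O - 2) = 8*(-2 + O) = -16 + 8*O)
31*S(v) = 31*(-16 + 8*(-1/2)) = 31*(-16 - 4) = 31*(-20) = -620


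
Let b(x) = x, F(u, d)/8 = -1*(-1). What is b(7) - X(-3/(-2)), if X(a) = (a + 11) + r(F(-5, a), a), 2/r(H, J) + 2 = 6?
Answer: -6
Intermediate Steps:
F(u, d) = 8 (F(u, d) = 8*(-1*(-1)) = 8*1 = 8)
r(H, J) = ½ (r(H, J) = 2/(-2 + 6) = 2/4 = 2*(¼) = ½)
X(a) = 23/2 + a (X(a) = (a + 11) + ½ = (11 + a) + ½ = 23/2 + a)
b(7) - X(-3/(-2)) = 7 - (23/2 - 3/(-2)) = 7 - (23/2 - ½*(-3)) = 7 - (23/2 + 3/2) = 7 - 1*13 = 7 - 13 = -6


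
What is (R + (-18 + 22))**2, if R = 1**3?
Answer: 25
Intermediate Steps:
R = 1
(R + (-18 + 22))**2 = (1 + (-18 + 22))**2 = (1 + 4)**2 = 5**2 = 25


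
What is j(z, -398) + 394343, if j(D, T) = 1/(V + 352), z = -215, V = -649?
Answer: 117119870/297 ≈ 3.9434e+5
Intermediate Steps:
j(D, T) = -1/297 (j(D, T) = 1/(-649 + 352) = 1/(-297) = -1/297)
j(z, -398) + 394343 = -1/297 + 394343 = 117119870/297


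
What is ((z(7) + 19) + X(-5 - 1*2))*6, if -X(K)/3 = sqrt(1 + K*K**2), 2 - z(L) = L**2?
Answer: -168 - 54*I*sqrt(38) ≈ -168.0 - 332.88*I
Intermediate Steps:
z(L) = 2 - L**2
X(K) = -3*sqrt(1 + K**3) (X(K) = -3*sqrt(1 + K*K**2) = -3*sqrt(1 + K**3))
((z(7) + 19) + X(-5 - 1*2))*6 = (((2 - 1*7**2) + 19) - 3*sqrt(1 + (-5 - 1*2)**3))*6 = (((2 - 1*49) + 19) - 3*sqrt(1 + (-5 - 2)**3))*6 = (((2 - 49) + 19) - 3*sqrt(1 + (-7)**3))*6 = ((-47 + 19) - 3*sqrt(1 - 343))*6 = (-28 - 9*I*sqrt(38))*6 = -168 - 54*I*sqrt(38)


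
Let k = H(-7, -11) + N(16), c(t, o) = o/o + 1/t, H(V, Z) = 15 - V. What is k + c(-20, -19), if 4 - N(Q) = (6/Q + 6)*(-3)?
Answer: 1843/40 ≈ 46.075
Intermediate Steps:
c(t, o) = 1 + 1/t
N(Q) = 22 + 18/Q (N(Q) = 4 - (6/Q + 6)*(-3) = 4 - (6 + 6/Q)*(-3) = 4 - (-18 - 18/Q) = 4 + (18 + 18/Q) = 22 + 18/Q)
k = 361/8 (k = (15 - 1*(-7)) + (22 + 18/16) = (15 + 7) + (22 + 18*(1/16)) = 22 + (22 + 9/8) = 22 + 185/8 = 361/8 ≈ 45.125)
k + c(-20, -19) = 361/8 + (1 - 20)/(-20) = 361/8 - 1/20*(-19) = 361/8 + 19/20 = 1843/40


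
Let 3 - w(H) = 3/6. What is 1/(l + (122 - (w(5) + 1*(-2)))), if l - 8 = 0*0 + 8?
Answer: 2/275 ≈ 0.0072727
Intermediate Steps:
w(H) = 5/2 (w(H) = 3 - 3/6 = 3 - 1*½ = 3 - ½ = 5/2)
l = 16 (l = 8 + (0*0 + 8) = 8 + (0 + 8) = 8 + 8 = 16)
1/(l + (122 - (w(5) + 1*(-2)))) = 1/(16 + (122 - (5/2 + 1*(-2)))) = 1/(16 + (122 - (5/2 - 2))) = 1/(16 + (122 - 1*½)) = 1/(16 + (122 - ½)) = 1/(16 + 243/2) = 1/(275/2) = 2/275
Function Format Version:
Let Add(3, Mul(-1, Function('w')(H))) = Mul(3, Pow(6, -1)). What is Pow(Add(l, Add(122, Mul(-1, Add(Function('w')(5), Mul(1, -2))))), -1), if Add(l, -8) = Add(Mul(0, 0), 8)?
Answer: Rational(2, 275) ≈ 0.0072727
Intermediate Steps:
Function('w')(H) = Rational(5, 2) (Function('w')(H) = Add(3, Mul(-1, Mul(3, Pow(6, -1)))) = Add(3, Mul(-1, Mul(3, Rational(1, 6)))) = Add(3, Mul(-1, Rational(1, 2))) = Add(3, Rational(-1, 2)) = Rational(5, 2))
l = 16 (l = Add(8, Add(Mul(0, 0), 8)) = Add(8, Add(0, 8)) = Add(8, 8) = 16)
Pow(Add(l, Add(122, Mul(-1, Add(Function('w')(5), Mul(1, -2))))), -1) = Pow(Add(16, Add(122, Mul(-1, Add(Rational(5, 2), Mul(1, -2))))), -1) = Pow(Add(16, Add(122, Mul(-1, Add(Rational(5, 2), -2)))), -1) = Pow(Add(16, Add(122, Mul(-1, Rational(1, 2)))), -1) = Pow(Add(16, Add(122, Rational(-1, 2))), -1) = Pow(Add(16, Rational(243, 2)), -1) = Pow(Rational(275, 2), -1) = Rational(2, 275)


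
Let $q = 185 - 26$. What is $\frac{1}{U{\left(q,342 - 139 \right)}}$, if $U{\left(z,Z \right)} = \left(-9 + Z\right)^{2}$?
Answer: $\frac{1}{37636} \approx 2.657 \cdot 10^{-5}$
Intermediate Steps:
$q = 159$
$\frac{1}{U{\left(q,342 - 139 \right)}} = \frac{1}{\left(-9 + \left(342 - 139\right)\right)^{2}} = \frac{1}{\left(-9 + 203\right)^{2}} = \frac{1}{194^{2}} = \frac{1}{37636}$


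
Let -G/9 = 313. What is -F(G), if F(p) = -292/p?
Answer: -292/2817 ≈ -0.10366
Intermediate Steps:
G = -2817 (G = -9*313 = -2817)
-F(G) = -(-292)/(-2817) = -(-292)*(-1)/2817 = -1*292/2817 = -292/2817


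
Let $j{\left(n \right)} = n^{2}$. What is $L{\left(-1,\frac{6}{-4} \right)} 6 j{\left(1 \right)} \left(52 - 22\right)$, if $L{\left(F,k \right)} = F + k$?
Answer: $-450$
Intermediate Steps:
$L{\left(-1,\frac{6}{-4} \right)} 6 j{\left(1 \right)} \left(52 - 22\right) = \left(-1 + \frac{6}{-4}\right) 6 \cdot 1^{2} \left(52 - 22\right) = \left(-1 + 6 \left(- \frac{1}{4}\right)\right) 6 \cdot 1 \cdot 30 = \left(-1 - \frac{3}{2}\right) 6 \cdot 1 \cdot 30 = \left(- \frac{5}{2}\right) 6 \cdot 1 \cdot 30 = \left(-15\right) 1 \cdot 30 = \left(-15\right) 30 = -450$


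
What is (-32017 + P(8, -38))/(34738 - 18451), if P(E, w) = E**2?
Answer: -10651/5429 ≈ -1.9619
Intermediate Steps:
(-32017 + P(8, -38))/(34738 - 18451) = (-32017 + 8**2)/(34738 - 18451) = (-32017 + 64)/16287 = -31953*1/16287 = -10651/5429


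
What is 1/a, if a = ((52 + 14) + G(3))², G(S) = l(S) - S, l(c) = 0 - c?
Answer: 1/3600 ≈ 0.00027778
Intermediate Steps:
l(c) = -c
G(S) = -2*S (G(S) = -S - S = -2*S)
a = 3600 (a = ((52 + 14) - 2*3)² = (66 - 6)² = 60² = 3600)
1/a = 1/3600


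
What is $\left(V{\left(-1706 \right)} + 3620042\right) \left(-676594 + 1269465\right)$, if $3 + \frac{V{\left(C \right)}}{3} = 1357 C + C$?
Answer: $-1974385525781$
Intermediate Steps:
$V{\left(C \right)} = -9 + 4074 C$ ($V{\left(C \right)} = -9 + 3 \left(1357 C + C\right) = -9 + 3 \cdot 1358 C = -9 + 4074 C$)
$\left(V{\left(-1706 \right)} + 3620042\right) \left(-676594 + 1269465\right) = \left(\left(-9 + 4074 \left(-1706\right)\right) + 3620042\right) \left(-676594 + 1269465\right) = \left(\left(-9 - 6950244\right) + 3620042\right) 592871 = \left(-6950253 + 3620042\right) 592871 = \left(-3330211\right) 592871 = -1974385525781$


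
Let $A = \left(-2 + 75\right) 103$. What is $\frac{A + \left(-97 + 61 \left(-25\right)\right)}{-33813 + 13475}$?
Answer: $- \frac{5897}{20338} \approx -0.28995$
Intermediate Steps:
$A = 7519$ ($A = 73 \cdot 103 = 7519$)
$\frac{A + \left(-97 + 61 \left(-25\right)\right)}{-33813 + 13475} = \frac{7519 + \left(-97 + 61 \left(-25\right)\right)}{-33813 + 13475} = \frac{7519 - 1622}{-20338} = \left(7519 - 1622\right) \left(- \frac{1}{20338}\right) = 5897 \left(- \frac{1}{20338}\right) = - \frac{5897}{20338}$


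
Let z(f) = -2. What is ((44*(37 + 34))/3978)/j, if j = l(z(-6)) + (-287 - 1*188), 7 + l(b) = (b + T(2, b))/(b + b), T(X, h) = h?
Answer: -1562/956709 ≈ -0.0016327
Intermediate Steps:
l(b) = -6 (l(b) = -7 + (b + b)/(b + b) = -7 + (2*b)/((2*b)) = -7 + (2*b)*(1/(2*b)) = -7 + 1 = -6)
j = -481 (j = -6 + (-287 - 1*188) = -6 + (-287 - 188) = -6 - 475 = -481)
((44*(37 + 34))/3978)/j = ((44*(37 + 34))/3978)/(-481) = ((44*71)*(1/3978))*(-1/481) = (3124*(1/3978))*(-1/481) = (1562/1989)*(-1/481) = -1562/956709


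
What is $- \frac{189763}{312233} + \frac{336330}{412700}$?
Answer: $\frac{2669813479}{12885855910} \approx 0.20719$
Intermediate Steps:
$- \frac{189763}{312233} + \frac{336330}{412700} = \left(-189763\right) \frac{1}{312233} + 336330 \cdot \frac{1}{412700} = - \frac{189763}{312233} + \frac{33633}{41270} = \frac{2669813479}{12885855910}$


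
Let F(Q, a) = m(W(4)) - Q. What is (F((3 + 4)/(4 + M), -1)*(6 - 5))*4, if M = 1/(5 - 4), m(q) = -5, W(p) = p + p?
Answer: -128/5 ≈ -25.600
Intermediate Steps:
W(p) = 2*p
M = 1 (M = 1/1 = 1)
F(Q, a) = -5 - Q
(F((3 + 4)/(4 + M), -1)*(6 - 5))*4 = ((-5 - (3 + 4)/(4 + 1))*(6 - 5))*4 = ((-5 - 7/5)*1)*4 = -32/5*1*4 = -32/5*4 = -128/5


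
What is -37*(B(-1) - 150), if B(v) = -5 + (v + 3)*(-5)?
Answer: 6105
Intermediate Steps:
B(v) = -20 - 5*v (B(v) = -5 + (3 + v)*(-5) = -5 + (-15 - 5*v) = -20 - 5*v)
-37*(B(-1) - 150) = -37*((-20 - 5*(-1)) - 150) = -37*((-20 + 5) - 150) = -37*(-15 - 150) = -37*(-165) = 6105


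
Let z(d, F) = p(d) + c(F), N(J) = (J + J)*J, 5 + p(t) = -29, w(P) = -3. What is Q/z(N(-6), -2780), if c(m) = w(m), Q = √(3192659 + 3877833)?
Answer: -2*√1767623/37 ≈ -71.866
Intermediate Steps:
Q = 2*√1767623 (Q = √7070492 = 2*√1767623 ≈ 2659.0)
p(t) = -34 (p(t) = -5 - 29 = -34)
c(m) = -3
N(J) = 2*J² (N(J) = (2*J)*J = 2*J²)
z(d, F) = -37 (z(d, F) = -34 - 3 = -37)
Q/z(N(-6), -2780) = (2*√1767623)/(-37) = (2*√1767623)*(-1/37) = -2*√1767623/37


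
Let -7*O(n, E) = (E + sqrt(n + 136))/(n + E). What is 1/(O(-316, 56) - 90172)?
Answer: -8296823080/748140875482901 - 910*I*sqrt(5)/2244422626448703 ≈ -1.109e-5 - 9.0661e-13*I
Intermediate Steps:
O(n, E) = -(E + sqrt(136 + n))/(7*(E + n)) (O(n, E) = -(E + sqrt(n + 136))/(7*(n + E)) = -(E + sqrt(136 + n))/(7*(E + n)))
1/(O(-316, 56) - 90172) = 1/((-1*56 - sqrt(136 - 316))/(7*(56 - 316)) - 90172) = 1/((1/7)*(-56 - sqrt(-180))/(-260) - 90172) = 1/((1/7)*(-1/260)*(-56 - 6*I*sqrt(5)) - 90172) = 1/((2/65 + 3*I*sqrt(5)/910) - 90172) = 1/(-5861178/65 + 3*I*sqrt(5)/910)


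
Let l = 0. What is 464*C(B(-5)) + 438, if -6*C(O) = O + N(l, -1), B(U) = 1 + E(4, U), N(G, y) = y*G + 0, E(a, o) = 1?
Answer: 850/3 ≈ 283.33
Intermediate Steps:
N(G, y) = G*y (N(G, y) = G*y + 0 = G*y)
B(U) = 2 (B(U) = 1 + 1 = 2)
C(O) = -O/6 (C(O) = -(O + 0*(-1))/6 = -(O + 0)/6 = -O/6)
464*C(B(-5)) + 438 = 464*(-⅙*2) + 438 = 464*(-⅓) + 438 = -464/3 + 438 = 850/3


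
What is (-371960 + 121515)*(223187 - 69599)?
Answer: -38465346660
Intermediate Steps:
(-371960 + 121515)*(223187 - 69599) = -250445*153588 = -38465346660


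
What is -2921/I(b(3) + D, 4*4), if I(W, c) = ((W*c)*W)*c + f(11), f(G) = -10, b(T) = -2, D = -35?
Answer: -2921/350454 ≈ -0.0083349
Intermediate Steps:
I(W, c) = -10 + W²*c² (I(W, c) = ((W*c)*W)*c - 10 = (c*W²)*c - 10 = W²*c² - 10 = -10 + W²*c²)
-2921/I(b(3) + D, 4*4) = -2921/(-10 + (-2 - 35)²*(4*4)²) = -2921/(-10 + (-37)²*16²) = -2921/(-10 + 1369*256) = -2921/(-10 + 350464) = -2921/350454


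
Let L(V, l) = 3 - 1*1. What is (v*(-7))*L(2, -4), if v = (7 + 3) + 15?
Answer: -350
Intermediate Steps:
L(V, l) = 2 (L(V, l) = 3 - 1 = 2)
v = 25 (v = 10 + 15 = 25)
(v*(-7))*L(2, -4) = (25*(-7))*2 = -175*2 = -350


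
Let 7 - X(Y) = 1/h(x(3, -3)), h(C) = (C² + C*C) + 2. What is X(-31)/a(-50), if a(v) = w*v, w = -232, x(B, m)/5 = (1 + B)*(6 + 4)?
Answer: 560013/928023200 ≈ 0.00060345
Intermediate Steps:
x(B, m) = 50 + 50*B (x(B, m) = 5*((1 + B)*(6 + 4)) = 5*((1 + B)*10) = 5*(10 + 10*B) = 50 + 50*B)
a(v) = -232*v
h(C) = 2 + 2*C² (h(C) = (C² + C²) + 2 = 2*C² + 2 = 2 + 2*C²)
X(Y) = 560013/80002 (X(Y) = 7 - 1/(2 + 2*(50 + 50*3)²) = 7 - 1/(2 + 2*(50 + 150)²) = 7 - 1/(2 + 2*200²) = 7 - 1/(2 + 2*40000) = 7 - 1/(2 + 80000) = 7 - 1/80002 = 560013/80002)
X(-31)/a(-50) = 560013/(80002*((-232*(-50)))) = (560013/80002)/11600 = (560013/80002)*(1/11600) = 560013/928023200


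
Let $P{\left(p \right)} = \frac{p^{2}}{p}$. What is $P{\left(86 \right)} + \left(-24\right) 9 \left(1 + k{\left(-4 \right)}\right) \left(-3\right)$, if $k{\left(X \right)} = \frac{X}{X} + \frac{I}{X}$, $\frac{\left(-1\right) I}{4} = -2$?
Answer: $86$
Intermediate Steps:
$I = 8$ ($I = \left(-4\right) \left(-2\right) = 8$)
$k{\left(X \right)} = 1 + \frac{8}{X}$ ($k{\left(X \right)} = \frac{X}{X} + \frac{8}{X} = 1 + \frac{8}{X}$)
$P{\left(p \right)} = p$
$P{\left(86 \right)} + \left(-24\right) 9 \left(1 + k{\left(-4 \right)}\right) \left(-3\right) = 86 + \left(-24\right) 9 \left(1 + \frac{8 - 4}{-4}\right) \left(-3\right) = 86 - 216 \left(1 - 1\right) \left(-3\right) = 86 - 216 \cdot 0 \left(-3\right) = 86 - 0 = 86 + 0 = 86$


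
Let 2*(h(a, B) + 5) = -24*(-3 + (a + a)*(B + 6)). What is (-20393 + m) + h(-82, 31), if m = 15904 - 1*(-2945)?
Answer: 71303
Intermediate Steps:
m = 18849 (m = 15904 + 2945 = 18849)
h(a, B) = 31 - 24*a*(6 + B) (h(a, B) = -5 + (-24*(-3 + (a + a)*(B + 6)))/2 = -5 + (-24*(-3 + (2*a)*(6 + B)))/2 = -5 + (-24*(-3 + 2*a*(6 + B)))/2 = -5 + (72 - 48*a*(6 + B))/2 = -5 + (36 - 24*a*(6 + B)) = 31 - 24*a*(6 + B))
(-20393 + m) + h(-82, 31) = (-20393 + 18849) + (31 - 144*(-82) - 24*31*(-82)) = -1544 + (31 + 11808 + 61008) = -1544 + 72847 = 71303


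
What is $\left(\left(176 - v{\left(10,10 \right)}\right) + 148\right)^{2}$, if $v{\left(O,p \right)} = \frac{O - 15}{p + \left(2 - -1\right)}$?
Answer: $\frac{17783089}{169} \approx 1.0523 \cdot 10^{5}$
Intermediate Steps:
$v{\left(O,p \right)} = \frac{-15 + O}{3 + p}$ ($v{\left(O,p \right)} = \frac{-15 + O}{p + \left(2 + 1\right)} = \frac{-15 + O}{p + 3} = \frac{-15 + O}{3 + p}$)
$\left(\left(176 - v{\left(10,10 \right)}\right) + 148\right)^{2} = \left(\left(176 - \frac{-15 + 10}{3 + 10}\right) + 148\right)^{2} = \left(\left(176 - \frac{1}{13} \left(-5\right)\right) + 148\right)^{2} = \left(\left(176 - - \frac{5}{13}\right) + 148\right)^{2} = \left(\left(176 + \frac{5}{13}\right) + 148\right)^{2} = \left(\frac{2293}{13} + 148\right)^{2} = \left(\frac{4217}{13}\right)^{2} = \frac{17783089}{169}$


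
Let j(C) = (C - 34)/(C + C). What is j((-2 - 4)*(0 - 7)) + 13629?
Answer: 286211/21 ≈ 13629.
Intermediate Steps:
j(C) = (-34 + C)/(2*C) (j(C) = (-34 + C)/((2*C)) = (-34 + C)*(1/(2*C)) = (-34 + C)/(2*C))
j((-2 - 4)*(0 - 7)) + 13629 = (-34 + (-2 - 4)*(0 - 7))/(2*(((-2 - 4)*(0 - 7)))) + 13629 = (-34 - 6*(-7))/(2*((-6*(-7)))) + 13629 = (1/2)*(-34 + 42)/42 + 13629 = (1/2)*(1/42)*8 + 13629 = 2/21 + 13629 = 286211/21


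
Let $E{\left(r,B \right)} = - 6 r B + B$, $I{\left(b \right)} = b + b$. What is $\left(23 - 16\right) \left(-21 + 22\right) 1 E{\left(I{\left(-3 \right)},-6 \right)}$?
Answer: $-1554$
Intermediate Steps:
$I{\left(b \right)} = 2 b$
$E{\left(r,B \right)} = B - 6 B r$ ($E{\left(r,B \right)} = - 6 B r + B = B - 6 B r$)
$\left(23 - 16\right) \left(-21 + 22\right) 1 E{\left(I{\left(-3 \right)},-6 \right)} = \left(23 - 16\right) \left(-21 + 22\right) 1 \left(- 6 \left(1 - 6 \cdot 2 \left(-3\right)\right)\right) = 7 \cdot 1 \cdot 1 \left(- 6 \left(1 - -36\right)\right) = 7 \cdot 1 \left(- 6 \left(1 + 36\right)\right) = 7 \left(\left(-6\right) 37\right) = 7 \left(-222\right) = -1554$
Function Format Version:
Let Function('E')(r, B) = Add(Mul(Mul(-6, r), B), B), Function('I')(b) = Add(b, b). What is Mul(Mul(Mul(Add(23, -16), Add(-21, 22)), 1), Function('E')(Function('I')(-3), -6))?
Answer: -1554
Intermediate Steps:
Function('I')(b) = Mul(2, b)
Function('E')(r, B) = Add(B, Mul(-6, B, r)) (Function('E')(r, B) = Add(Mul(-6, B, r), B) = Add(B, Mul(-6, B, r)))
Mul(Mul(Mul(Add(23, -16), Add(-21, 22)), 1), Function('E')(Function('I')(-3), -6)) = Mul(Mul(Mul(Add(23, -16), Add(-21, 22)), 1), Mul(-6, Add(1, Mul(-6, Mul(2, -3))))) = Mul(Mul(Mul(7, 1), 1), Mul(-6, Add(1, Mul(-6, -6)))) = Mul(Mul(7, 1), Mul(-6, Add(1, 36))) = Mul(7, Mul(-6, 37)) = Mul(7, -222) = -1554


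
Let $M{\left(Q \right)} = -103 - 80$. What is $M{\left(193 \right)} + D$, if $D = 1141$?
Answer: $958$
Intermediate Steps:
$M{\left(Q \right)} = -183$
$M{\left(193 \right)} + D = -183 + 1141 = 958$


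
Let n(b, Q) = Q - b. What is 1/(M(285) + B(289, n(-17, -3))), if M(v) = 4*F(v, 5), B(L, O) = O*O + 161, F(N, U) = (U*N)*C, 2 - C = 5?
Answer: -1/16743 ≈ -5.9726e-5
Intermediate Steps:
C = -3 (C = 2 - 1*5 = 2 - 5 = -3)
F(N, U) = -3*N*U (F(N, U) = (U*N)*(-3) = (N*U)*(-3) = -3*N*U)
B(L, O) = 161 + O² (B(L, O) = O² + 161 = 161 + O²)
M(v) = -60*v (M(v) = 4*(-3*v*5) = 4*(-15*v) = -60*v)
1/(M(285) + B(289, n(-17, -3))) = 1/(-60*285 + (161 + (-3 - 1*(-17))²)) = 1/(-17100 + (161 + (-3 + 17)²)) = 1/(-17100 + (161 + 14²)) = 1/(-17100 + (161 + 196)) = 1/(-17100 + 357) = 1/(-16743) = -1/16743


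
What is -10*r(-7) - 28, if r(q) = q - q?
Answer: -28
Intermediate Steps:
r(q) = 0
-10*r(-7) - 28 = -10*0 - 28 = 0 - 28 = -28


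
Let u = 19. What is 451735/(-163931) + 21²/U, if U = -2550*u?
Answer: -430565771/155734450 ≈ -2.7647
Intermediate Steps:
U = -48450 (U = -2550*19 = -48450)
451735/(-163931) + 21²/U = 451735/(-163931) + 21²/(-48450) = 451735*(-1/163931) + 441*(-1/48450) = -451735/163931 - 147/16150 = -430565771/155734450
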